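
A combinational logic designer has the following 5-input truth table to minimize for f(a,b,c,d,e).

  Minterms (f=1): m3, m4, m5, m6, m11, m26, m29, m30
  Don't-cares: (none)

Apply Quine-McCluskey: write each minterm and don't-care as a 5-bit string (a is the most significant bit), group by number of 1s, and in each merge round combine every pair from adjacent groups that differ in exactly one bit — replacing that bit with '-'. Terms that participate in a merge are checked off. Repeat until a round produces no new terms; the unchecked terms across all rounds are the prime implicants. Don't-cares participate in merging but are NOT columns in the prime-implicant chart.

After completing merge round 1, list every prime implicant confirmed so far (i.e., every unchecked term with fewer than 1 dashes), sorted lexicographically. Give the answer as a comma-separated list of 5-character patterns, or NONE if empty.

11101

size-2^0 implicants → 00011(✓)  00100(✓)  00101(✓)  00110(✓)  01011(✓)  11010(✓)  11101  11110(✓)
size-2^1 implicants → 0-011  001-0  0010-  11-10
Unchecked terms (primes): 0-011, 001-0, 0010-, 11-10, 11101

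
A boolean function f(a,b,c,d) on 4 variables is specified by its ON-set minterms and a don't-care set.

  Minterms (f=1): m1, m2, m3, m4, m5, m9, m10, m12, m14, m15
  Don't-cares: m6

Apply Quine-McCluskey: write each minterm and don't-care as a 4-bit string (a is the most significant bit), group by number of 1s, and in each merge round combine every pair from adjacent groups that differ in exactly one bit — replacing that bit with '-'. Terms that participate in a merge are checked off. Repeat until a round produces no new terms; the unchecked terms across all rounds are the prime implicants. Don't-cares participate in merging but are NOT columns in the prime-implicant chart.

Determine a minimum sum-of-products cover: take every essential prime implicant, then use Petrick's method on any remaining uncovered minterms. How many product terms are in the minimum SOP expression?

6

size-2^0 implicants → 0001(✓)  0010(✓)  0011(✓)  0100(✓)  0101(✓)  0110(✓)  1001(✓)  1010(✓)  1100(✓)  1110(✓)  1111(✓)
size-2^1 implicants → -001  -010(✓)  -100(✓)  -110(✓)  0-01  0-10(✓)  00-1  001-  01-0(✓)  010-  1-10(✓)  11-0(✓)  111-
size-2^2 implicants → --10  -1-0
Unchecked terms (primes): --10, -001, -1-0, 0-01, 00-1, 001-, 010-, 111-
Minterm coverage:
  m1 ⊆ -001,0-01,00-1
  m2 ⊆ --10,001-
  m3 ⊆ 00-1,001-
  m4 ⊆ -1-0,010-
  m5 ⊆ 0-01,010-
  m9 ⊆ -001 [E]
  m10 ⊆ --10 [E]
  m12 ⊆ -1-0 [E]
  m14 ⊆ --10,-1-0,111-
  m15 ⊆ 111- [E]
E = {--10, -001, -1-0, 111-}
Petrick residual → 0-01, 00-1
Cover = cd' + b'c'd + bd' + a'c'd + a'b'd + abc  |cover|=6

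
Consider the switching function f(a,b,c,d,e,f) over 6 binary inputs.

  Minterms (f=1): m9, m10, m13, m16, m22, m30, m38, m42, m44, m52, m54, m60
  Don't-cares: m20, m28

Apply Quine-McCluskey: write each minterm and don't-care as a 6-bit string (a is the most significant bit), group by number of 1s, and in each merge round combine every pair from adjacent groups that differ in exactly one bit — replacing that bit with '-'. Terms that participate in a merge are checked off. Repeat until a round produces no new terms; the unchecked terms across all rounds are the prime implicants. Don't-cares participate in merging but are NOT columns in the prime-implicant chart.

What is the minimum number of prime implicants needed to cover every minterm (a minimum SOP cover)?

size-2^0 implicants → 001001(✓)  001010(✓)  001101(✓)  010000(✓)  010100(✓)  010110(✓)  011100(✓)  011110(✓)  100110(✓)  101010(✓)  101100(✓)  110100(✓)  110110(✓)  111100(✓)
size-2^1 implicants → -01010  -10100(✓)  -10110(✓)  -11100(✓)  001-01  01-100(✓)  01-110(✓)  010-00  0101-0(✓)  0111-0(✓)  1-0110  1-1100  11-100(✓)  1101-0(✓)
size-2^2 implicants → -1-100  -101-0  01-1-0
Unchecked terms (primes): -01010, -1-100, -101-0, 001-01, 01-1-0, 010-00, 1-0110, 1-1100
Minterm coverage:
  m9 ⊆ 001-01 [E]
  m10 ⊆ -01010 [E]
  m13 ⊆ 001-01 [E]
  m16 ⊆ 010-00 [E]
  m22 ⊆ -101-0,01-1-0
  m30 ⊆ 01-1-0 [E]
  m38 ⊆ 1-0110 [E]
  m42 ⊆ -01010 [E]
  m44 ⊆ 1-1100 [E]
  m52 ⊆ -1-100,-101-0
  m54 ⊆ -101-0,1-0110
  m60 ⊆ -1-100,1-1100
E = {-01010, 001-01, 01-1-0, 010-00, 1-0110, 1-1100}
Petrick residual → -1-100
Cover = b'cd'ef' + bde'f' + a'b'ce'f + a'bdf' + a'bc'e'f' + ac'def' + acde'f'  |cover|=7

7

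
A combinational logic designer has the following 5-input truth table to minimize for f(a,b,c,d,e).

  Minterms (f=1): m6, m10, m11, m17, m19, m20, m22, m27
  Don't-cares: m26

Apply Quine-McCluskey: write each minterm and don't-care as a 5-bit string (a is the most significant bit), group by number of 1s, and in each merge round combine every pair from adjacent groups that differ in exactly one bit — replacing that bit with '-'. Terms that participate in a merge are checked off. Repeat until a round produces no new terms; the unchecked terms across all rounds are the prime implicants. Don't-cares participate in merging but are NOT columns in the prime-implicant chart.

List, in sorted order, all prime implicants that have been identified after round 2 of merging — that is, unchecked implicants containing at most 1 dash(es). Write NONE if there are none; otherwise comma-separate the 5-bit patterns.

[col 0] 00110*, 01010*, 01011*, 10001*, 10011*, 10100*, 10110*, 11010*, 11011*
[col 1] -0110, -1010*, -1011*, 0101-*, 1-011, 100-1, 101-0, 1101-*
[col 2] -101-
Prime implicants: -0110, -101-, 1-011, 100-1, 101-0

-0110, 1-011, 100-1, 101-0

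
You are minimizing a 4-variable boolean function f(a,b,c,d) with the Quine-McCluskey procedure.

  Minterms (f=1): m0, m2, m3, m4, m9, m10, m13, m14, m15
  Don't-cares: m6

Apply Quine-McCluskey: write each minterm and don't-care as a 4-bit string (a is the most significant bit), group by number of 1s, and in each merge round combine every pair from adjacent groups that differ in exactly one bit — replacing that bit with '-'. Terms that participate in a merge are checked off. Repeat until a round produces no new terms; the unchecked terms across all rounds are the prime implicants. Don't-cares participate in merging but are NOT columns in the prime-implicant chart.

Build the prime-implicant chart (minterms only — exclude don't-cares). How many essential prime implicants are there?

4

[col 0] 0000*, 0010*, 0011*, 0100*, 0110*, 1001*, 1010*, 1101*, 1110*, 1111*
[col 1] -010*, -110*, 0-00*, 0-10*, 00-0*, 001-, 01-0*, 1-01, 1-10*, 11-1, 111-
[col 2] --10, 0--0
Prime implicants: --10, 0--0, 001-, 1-01, 11-1, 111-
PI chart (minterm → PIs covering it):
  0 | 0--0  (sole → essential)
  2 | --10,0--0,001-
  3 | 001-  (sole → essential)
  4 | 0--0  (sole → essential)
  9 | 1-01  (sole → essential)
  10 | --10  (sole → essential)
  13 | 1-01,11-1
  14 | --10,111-
  15 | 11-1,111-
Essential prime implicants: --10, 0--0, 001-, 1-01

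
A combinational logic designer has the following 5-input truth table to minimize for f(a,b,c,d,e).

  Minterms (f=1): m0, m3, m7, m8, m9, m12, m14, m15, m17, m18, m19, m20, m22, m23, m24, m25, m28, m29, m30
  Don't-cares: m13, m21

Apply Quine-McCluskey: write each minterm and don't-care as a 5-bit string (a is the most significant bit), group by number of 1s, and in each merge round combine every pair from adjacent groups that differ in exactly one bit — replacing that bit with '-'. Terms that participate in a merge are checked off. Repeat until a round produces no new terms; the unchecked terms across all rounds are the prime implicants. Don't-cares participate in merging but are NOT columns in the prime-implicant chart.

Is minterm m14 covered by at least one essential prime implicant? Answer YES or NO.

[col 0] 00000*, 00011*, 00111*, 01000*, 01001*, 01100*, 01101*, 01110*, 01111*, 10001*, 10010*, 10011*, 10100*, 10101*, 10110*, 10111*, 11000*, 11001*, 11100*, 11101*, 11110*
[col 1] -0011*, -0111*, -1000*, -1001*, -1100*, -1101*, -1110*, 0-000, 0-111, 00-11*, 01-00*, 01-01*, 0100-*, 011-0*, 011-1*, 0110-*, 0111-*, 1-001*, 1-100*, 1-101*, 1-110*, 10-01*, 10-10*, 10-11*, 100-1*, 1001-*, 101-0*, 101-1*, 1010-*, 1011-*, 11-00*, 11-01*, 1100-*, 111-0*, 1110-*
[col 2] -0-11, -1-00*, -1-01*, -100-*, -11-0, -110-*, 01-0-*, 011--, 1--01, 1-1-0, 1-10-, 10--1, 10-1-, 101--, 11-0-*
[col 3] -1-0-
Prime implicants: -0-11, -1-0-, -11-0, 0-000, 0-111, 011--, 1--01, 1-1-0, 1-10-, 10--1, 10-1-, 101--
PI chart (minterm → PIs covering it):
  0 | 0-000  (sole → essential)
  3 | -0-11  (sole → essential)
  7 | -0-11,0-111
  8 | -1-0-,0-000
  9 | -1-0-  (sole → essential)
  12 | -1-0-,-11-0,011--
  14 | -11-0,011--
  15 | 0-111,011--
  17 | 1--01,10--1
  18 | 10-1-  (sole → essential)
  19 | -0-11,10--1,10-1-
  20 | 1-1-0,1-10-,101--
  22 | 1-1-0,10-1-,101--
  23 | -0-11,10--1,10-1-,101--
  24 | -1-0-  (sole → essential)
  25 | -1-0-,1--01
  28 | -1-0-,-11-0,1-1-0,1-10-
  29 | -1-0-,1--01,1-10-
  30 | -11-0,1-1-0
Essential prime implicants: -0-11, -1-0-, 0-000, 10-1-

NO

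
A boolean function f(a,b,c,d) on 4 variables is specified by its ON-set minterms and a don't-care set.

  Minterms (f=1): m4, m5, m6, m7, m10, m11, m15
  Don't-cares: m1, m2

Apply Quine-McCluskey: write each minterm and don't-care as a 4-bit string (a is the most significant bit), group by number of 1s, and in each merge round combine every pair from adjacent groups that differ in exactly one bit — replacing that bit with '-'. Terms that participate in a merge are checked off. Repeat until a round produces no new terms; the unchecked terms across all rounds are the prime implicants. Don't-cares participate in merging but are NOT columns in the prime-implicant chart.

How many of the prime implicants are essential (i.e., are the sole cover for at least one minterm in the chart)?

[col 0] 0001*, 0010*, 0100*, 0101*, 0110*, 0111*, 1010*, 1011*, 1111*
[col 1] -010, -111, 0-01, 0-10, 01-0*, 01-1*, 010-*, 011-*, 1-11, 101-
[col 2] 01--
Prime implicants: -010, -111, 0-01, 0-10, 01--, 1-11, 101-
PI chart (minterm → PIs covering it):
  4 | 01--  (sole → essential)
  5 | 0-01,01--
  6 | 0-10,01--
  7 | -111,01--
  10 | -010,101-
  11 | 1-11,101-
  15 | -111,1-11
Essential prime implicants: 01--

1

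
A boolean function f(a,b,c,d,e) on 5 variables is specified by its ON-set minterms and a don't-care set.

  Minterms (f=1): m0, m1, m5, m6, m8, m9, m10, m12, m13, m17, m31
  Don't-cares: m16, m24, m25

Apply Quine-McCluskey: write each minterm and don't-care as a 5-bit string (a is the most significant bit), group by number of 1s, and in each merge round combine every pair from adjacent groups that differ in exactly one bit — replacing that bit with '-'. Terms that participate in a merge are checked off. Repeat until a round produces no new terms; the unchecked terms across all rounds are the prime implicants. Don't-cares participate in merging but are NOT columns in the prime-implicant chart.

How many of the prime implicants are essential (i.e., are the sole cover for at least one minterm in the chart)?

6

Round 0: 00000✓ 00001✓ 00101✓ 00110 01000✓ 01001✓ 01010✓ 01100✓ 01101✓ 10000✓ 10001✓ 11000✓ 11001✓ 11111
Round 1: -0000✓ -0001✓ -1000✓ -1001✓ 0-000✓ 0-001✓ 0-101✓ 00-01✓ 0000-✓ 01-00✓ 01-01✓ 010-0 0100-✓ 0110-✓ 1-000✓ 1-001✓ 1000-✓ 1100-✓
Round 2: --000✓ --001✓ -000-✓ -100-✓ 0--01 0-00-✓ 01-0- 1-00-✓
Round 3: --00-
PIs = {--00-, 0--01, 00110, 01-0-, 010-0, 11111}
Coverage chart:
  m0: --00- ←essential
  m1: --00-,0--01
  m5: 0--01 ←essential
  m6: 00110 ←essential
  m8: --00-,01-0-,010-0
  m9: --00-,0--01,01-0-
  m10: 010-0 ←essential
  m12: 01-0- ←essential
  m13: 0--01,01-0-
  m17: --00- ←essential
  m31: 11111 ←essential
Essential: --00-, 0--01, 00110, 01-0-, 010-0, 11111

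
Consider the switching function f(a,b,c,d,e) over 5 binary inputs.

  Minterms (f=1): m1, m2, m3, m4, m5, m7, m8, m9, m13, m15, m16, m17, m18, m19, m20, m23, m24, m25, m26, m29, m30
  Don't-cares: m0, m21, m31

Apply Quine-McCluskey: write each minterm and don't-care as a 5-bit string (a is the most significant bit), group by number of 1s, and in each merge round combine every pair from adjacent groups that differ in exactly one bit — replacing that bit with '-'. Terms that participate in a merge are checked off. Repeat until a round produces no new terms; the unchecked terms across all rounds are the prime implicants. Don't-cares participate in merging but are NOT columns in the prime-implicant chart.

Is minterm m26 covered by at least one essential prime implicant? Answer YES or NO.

[col 0] 00000*, 00001*, 00010*, 00011*, 00100*, 00101*, 00111*, 01000*, 01001*, 01101*, 01111*, 10000*, 10001*, 10010*, 10011*, 10100*, 10101*, 10111*, 11000*, 11001*, 11010*, 11101*, 11110*, 11111*
[col 1] -0000*, -0001*, -0010*, -0011*, -0100*, -0101*, -0111*, -1000*, -1001*, -1101*, -1111*, 0-000*, 0-001*, 0-101*, 0-111*, 00-00*, 00-01*, 00-11*, 000-0*, 000-1*, 0000-*, 0001-*, 001-1*, 0010-*, 01-01*, 0100-*, 011-1*, 1-000*, 1-001*, 1-010*, 1-101*, 1-111*, 10-00*, 10-01*, 10-11*, 100-0*, 100-1*, 1000-*, 1001-*, 101-1*, 1010-*, 11-01*, 11-10, 110-0*, 1100-*, 111-1*, 1111-
[col 2] --000*, --001*, --101*, --111*, -0-00*, -0-01*, -0-11*, -00-0*, -00-1*, -000-*, -001-*, -01-1*, -010-*, -1-01*, -100-*, -11-1*, 0--01*, 0-00-*, 0-1-1*, 00--1*, 00-0-*, 000--*, 1--01*, 1-0-0, 1-00-*, 1-1-1*, 10--1*, 10-0-*, 100--*
[col 3] ---01, --00-, --1-1, -0--1, -0-0-, -00--
Prime implicants: ---01, --00-, --1-1, -0--1, -0-0-, -00--, 1-0-0, 11-10, 1111-
PI chart (minterm → PIs covering it):
  1 | ---01,--00-,-0--1,-0-0-,-00--
  2 | -00--  (sole → essential)
  3 | -0--1,-00--
  4 | -0-0-  (sole → essential)
  5 | ---01,--1-1,-0--1,-0-0-
  7 | --1-1,-0--1
  8 | --00-  (sole → essential)
  9 | ---01,--00-
  13 | ---01,--1-1
  15 | --1-1  (sole → essential)
  16 | --00-,-0-0-,-00--,1-0-0
  17 | ---01,--00-,-0--1,-0-0-,-00--
  18 | -00--,1-0-0
  19 | -0--1,-00--
  20 | -0-0-  (sole → essential)
  23 | --1-1,-0--1
  24 | --00-,1-0-0
  25 | ---01,--00-
  26 | 1-0-0,11-10
  29 | ---01,--1-1
  30 | 11-10,1111-
Essential prime implicants: --00-, --1-1, -0-0-, -00--

NO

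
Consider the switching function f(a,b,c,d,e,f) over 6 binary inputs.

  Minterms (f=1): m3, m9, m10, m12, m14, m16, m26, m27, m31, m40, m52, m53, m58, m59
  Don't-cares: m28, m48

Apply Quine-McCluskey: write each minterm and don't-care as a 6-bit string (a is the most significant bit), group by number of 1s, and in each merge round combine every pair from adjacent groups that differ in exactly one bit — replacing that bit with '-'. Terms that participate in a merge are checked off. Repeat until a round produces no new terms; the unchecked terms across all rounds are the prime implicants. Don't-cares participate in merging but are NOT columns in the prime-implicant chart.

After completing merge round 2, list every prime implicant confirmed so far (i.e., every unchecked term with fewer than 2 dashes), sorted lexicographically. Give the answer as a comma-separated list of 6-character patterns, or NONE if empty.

-10000, 0-1010, 0-1100, 000011, 001-10, 001001, 0011-0, 011-11, 101000, 110-00, 11010-

Round 0: 000011 001001 001010✓ 001100✓ 001110✓ 010000✓ 011010✓ 011011✓ 011100✓ 011111✓ 101000 110000✓ 110100✓ 110101✓ 111010✓ 111011✓
Round 1: -10000 -11010✓ -11011✓ 0-1010 0-1100 001-10 0011-0 011-11 01101-✓ 110-00 11010- 11101-✓
Round 2: -1101-
PIs = {-10000, -1101-, 0-1010, 0-1100, 000011, 001-10, 001001, 0011-0, 011-11, 101000, 110-00, 11010-}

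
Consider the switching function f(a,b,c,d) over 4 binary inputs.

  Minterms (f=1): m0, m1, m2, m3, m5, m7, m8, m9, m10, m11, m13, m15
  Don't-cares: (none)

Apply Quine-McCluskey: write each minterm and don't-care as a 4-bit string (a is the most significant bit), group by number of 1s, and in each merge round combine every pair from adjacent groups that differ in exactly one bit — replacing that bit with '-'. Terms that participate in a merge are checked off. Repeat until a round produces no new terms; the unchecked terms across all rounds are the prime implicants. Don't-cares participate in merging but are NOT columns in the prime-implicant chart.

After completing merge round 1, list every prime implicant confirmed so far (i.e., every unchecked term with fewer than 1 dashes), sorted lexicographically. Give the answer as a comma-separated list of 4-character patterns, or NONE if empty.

NONE

Round 0: 0000✓ 0001✓ 0010✓ 0011✓ 0101✓ 0111✓ 1000✓ 1001✓ 1010✓ 1011✓ 1101✓ 1111✓
Round 1: -000✓ -001✓ -010✓ -011✓ -101✓ -111✓ 0-01✓ 0-11✓ 00-0✓ 00-1✓ 000-✓ 001-✓ 01-1✓ 1-01✓ 1-11✓ 10-0✓ 10-1✓ 100-✓ 101-✓ 11-1✓
Round 2: --01✓ --11✓ -0-0✓ -0-1✓ -00-✓ -01-✓ -1-1✓ 0--1✓ 00--✓ 1--1✓ 10--✓
Round 3: ---1 -0--
PIs = {---1, -0--}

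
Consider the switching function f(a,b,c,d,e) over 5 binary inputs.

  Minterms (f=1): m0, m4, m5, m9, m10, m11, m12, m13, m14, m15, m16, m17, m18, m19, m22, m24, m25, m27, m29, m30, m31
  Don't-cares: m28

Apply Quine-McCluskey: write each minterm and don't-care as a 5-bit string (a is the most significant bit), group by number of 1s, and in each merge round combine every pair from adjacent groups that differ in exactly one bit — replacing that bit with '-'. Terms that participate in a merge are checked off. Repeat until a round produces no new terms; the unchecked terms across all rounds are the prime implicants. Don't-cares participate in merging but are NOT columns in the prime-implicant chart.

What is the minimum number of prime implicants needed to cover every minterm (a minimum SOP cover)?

7

[col 0] 00000*, 00100*, 00101*, 01001*, 01010*, 01011*, 01100*, 01101*, 01110*, 01111*, 10000*, 10001*, 10010*, 10011*, 10110*, 11000*, 11001*, 11011*, 11100*, 11101*, 11110*, 11111*
[col 1] -0000, -1001*, -1011*, -1100*, -1101*, -1110*, -1111*, 0-100*, 0-101*, 00-00, 0010-*, 01-01*, 01-10*, 01-11*, 010-1*, 0101-*, 011-0*, 011-1*, 0110-*, 0111-*, 1-000*, 1-001*, 1-011*, 1-110, 10-10, 100-0*, 100-1*, 1000-*, 1001-*, 11-00*, 11-01*, 11-11*, 110-1*, 1100-*, 111-0*, 111-1*, 1110-*, 1111-*
[col 2] -1-01*, -1-11*, -10-1*, -11-0*, -11-1*, -110-*, -111-*, 0-10-, 01--1*, 01-1-, 011--*, 1-0-1, 1-00-, 100--, 11--1*, 11-0-, 111--*
[col 3] -1--1, -11--
Prime implicants: -0000, -1--1, -11--, 0-10-, 00-00, 01-1-, 1-0-1, 1-00-, 1-110, 10-10, 100--, 11-0-
PI chart (minterm → PIs covering it):
  0 | -0000,00-00
  4 | 0-10-,00-00
  5 | 0-10-  (sole → essential)
  9 | -1--1  (sole → essential)
  10 | 01-1-  (sole → essential)
  11 | -1--1,01-1-
  12 | -11--,0-10-
  13 | -1--1,-11--,0-10-
  14 | -11--,01-1-
  15 | -1--1,-11--,01-1-
  16 | -0000,1-00-,100--
  17 | 1-0-1,1-00-,100--
  18 | 10-10,100--
  19 | 1-0-1,100--
  22 | 1-110,10-10
  24 | 1-00-,11-0-
  25 | -1--1,1-0-1,1-00-,11-0-
  27 | -1--1,1-0-1
  29 | -1--1,-11--,11-0-
  30 | -11--,1-110
  31 | -1--1,-11--
Essential prime implicants: -1--1, 0-10-, 01-1-
Petrick residual → -0000, 1-00-, 1-110, 100--
Minimum SOP uses 7 PIs: b'c'd'e' + be + a'cd' + a'bd + ac'd' + acde' + ab'c'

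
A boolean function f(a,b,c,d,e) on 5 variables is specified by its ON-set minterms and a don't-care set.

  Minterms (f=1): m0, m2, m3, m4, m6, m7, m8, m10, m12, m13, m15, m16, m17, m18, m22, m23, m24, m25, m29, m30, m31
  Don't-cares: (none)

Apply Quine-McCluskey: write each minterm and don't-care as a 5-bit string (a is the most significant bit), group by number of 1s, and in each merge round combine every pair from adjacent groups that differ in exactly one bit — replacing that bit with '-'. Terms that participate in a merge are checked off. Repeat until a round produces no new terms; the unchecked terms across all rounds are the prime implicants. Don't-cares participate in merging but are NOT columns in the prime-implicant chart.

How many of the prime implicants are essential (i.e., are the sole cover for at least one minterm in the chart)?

4

Round 0: 00000✓ 00010✓ 00011✓ 00100✓ 00110✓ 00111✓ 01000✓ 01010✓ 01100✓ 01101✓ 01111✓ 10000✓ 10001✓ 10010✓ 10110✓ 10111✓ 11000✓ 11001✓ 11101✓ 11110✓ 11111✓
Round 1: -0000✓ -0010✓ -0110✓ -0111✓ -1000✓ -1101✓ -1111✓ 0-000✓ 0-010✓ 0-100✓ 0-111✓ 00-00✓ 00-10✓ 00-11✓ 000-0✓ 0001-✓ 001-0✓ 0011-✓ 01-00✓ 010-0✓ 011-1✓ 0110- 1-000✓ 1-001✓ 1-110✓ 1-111✓ 10-10✓ 100-0✓ 1000-✓ 1011-✓ 11-01 1100-✓ 111-1✓ 1111-✓
Round 2: --000 --111 -0-10 -00-0 -011- -11-1 0--00 0-0-0 00--0 00-1- 1-00- 1-11-
PIs = {--000, --111, -0-10, -00-0, -011-, -11-1, 0--00, 0-0-0, 00--0, 00-1-, 0110-, 1-00-, 1-11-, 11-01}
Coverage chart:
  m0: --000,-00-0,0--00,0-0-0,00--0
  m2: -0-10,-00-0,0-0-0,00--0,00-1-
  m3: 00-1- ←essential
  m4: 0--00,00--0
  m6: -0-10,-011-,00--0,00-1-
  m7: --111,-011-,00-1-
  m8: --000,0--00,0-0-0
  m10: 0-0-0 ←essential
  m12: 0--00,0110-
  m13: -11-1,0110-
  m15: --111,-11-1
  m16: --000,-00-0,1-00-
  m17: 1-00- ←essential
  m18: -0-10,-00-0
  m22: -0-10,-011-,1-11-
  m23: --111,-011-,1-11-
  m24: --000,1-00-
  m25: 1-00-,11-01
  m29: -11-1,11-01
  m30: 1-11- ←essential
  m31: --111,-11-1,1-11-
Essential: 0-0-0, 00-1-, 1-00-, 1-11-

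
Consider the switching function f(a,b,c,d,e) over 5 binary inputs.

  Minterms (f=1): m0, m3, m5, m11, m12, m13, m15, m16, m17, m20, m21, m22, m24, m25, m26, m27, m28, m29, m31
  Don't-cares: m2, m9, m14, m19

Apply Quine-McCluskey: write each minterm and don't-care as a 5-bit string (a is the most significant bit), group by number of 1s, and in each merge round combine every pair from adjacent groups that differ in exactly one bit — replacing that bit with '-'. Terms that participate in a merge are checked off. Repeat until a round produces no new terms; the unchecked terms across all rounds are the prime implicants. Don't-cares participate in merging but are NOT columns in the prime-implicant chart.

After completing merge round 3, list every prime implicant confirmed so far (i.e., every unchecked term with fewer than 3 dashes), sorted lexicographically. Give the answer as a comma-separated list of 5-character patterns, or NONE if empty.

Round 0: 00000✓ 00010✓ 00011✓ 00101✓ 01001✓ 01011✓ 01100✓ 01101✓ 01110✓ 01111✓ 10000✓ 10001✓ 10011✓ 10100✓ 10101✓ 10110✓ 11000✓ 11001✓ 11010✓ 11011✓ 11100✓ 11101✓ 11111✓
Round 1: -0000 -0011✓ -0101✓ -1001✓ -1011✓ -1100✓ -1101✓ -1111✓ 0-011✓ 0-101✓ 000-0 0001- 01-01✓ 01-11✓ 010-1✓ 011-0✓ 011-1✓ 0110-✓ 0111-✓ 1-000✓ 1-001✓ 1-011✓ 1-100✓ 1-101✓ 10-00✓ 10-01✓ 100-1✓ 1000-✓ 101-0 1010-✓ 11-00✓ 11-01✓ 11-11✓ 110-0✓ 110-1✓ 1100-✓ 1101-✓ 111-1✓ 1110-✓
Round 2: --011 --101 -1-01✓ -1-11✓ -10-1✓ -11-1✓ -110- 01--1✓ 011-- 1--00✓ 1--01✓ 1-0-1 1-00-✓ 1-10-✓ 10-0-✓ 11--1✓ 11-0-✓ 110--
Round 3: -1--1 1--0-
PIs = {--011, --101, -0000, -1--1, -110-, 000-0, 0001-, 011--, 1--0-, 1-0-1, 101-0, 110--}

--011, --101, -0000, -110-, 000-0, 0001-, 011--, 1-0-1, 101-0, 110--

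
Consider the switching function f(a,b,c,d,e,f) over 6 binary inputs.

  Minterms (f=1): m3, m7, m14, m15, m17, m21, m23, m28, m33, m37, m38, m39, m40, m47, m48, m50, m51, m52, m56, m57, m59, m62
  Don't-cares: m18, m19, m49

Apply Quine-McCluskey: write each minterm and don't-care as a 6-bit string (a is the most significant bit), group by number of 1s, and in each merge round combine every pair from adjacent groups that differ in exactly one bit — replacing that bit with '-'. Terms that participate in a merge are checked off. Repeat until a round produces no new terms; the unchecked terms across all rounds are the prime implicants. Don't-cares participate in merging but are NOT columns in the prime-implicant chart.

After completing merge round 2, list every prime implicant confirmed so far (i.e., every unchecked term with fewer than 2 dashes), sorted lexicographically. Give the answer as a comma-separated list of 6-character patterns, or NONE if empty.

size-2^0 implicants → 000011(✓)  000111(✓)  001110(✓)  001111(✓)  010001(✓)  010010(✓)  010011(✓)  010101(✓)  010111(✓)  011100  100001(✓)  100101(✓)  100110(✓)  100111(✓)  101000(✓)  101111(✓)  110000(✓)  110001(✓)  110010(✓)  110011(✓)  110100(✓)  111000(✓)  111001(✓)  111011(✓)  111110
size-2^1 implicants → -00111(✓)  -01111(✓)  -10001(✓)  -10010(✓)  -10011(✓)  0-0011(✓)  0-0111(✓)  00-111(✓)  000-11(✓)  00111-  010-01(✓)  010-11(✓)  0100-1(✓)  01001-(✓)  0101-1(✓)  1-0001  1-1000  10-111(✓)  100-01  1001-1  10011-  11-000(✓)  11-001(✓)  11-011(✓)  110-00  1100-0(✓)  1100-1(✓)  11000-(✓)  11001-(✓)  1110-1(✓)  11100-(✓)
size-2^2 implicants → -0-111  -100-1  -1001-  0-0-11  010--1  11-0-1  11-00-  1100--
Unchecked terms (primes): -0-111, -100-1, -1001-, 0-0-11, 00111-, 010--1, 011100, 1-0001, 1-1000, 100-01, 1001-1, 10011-, 11-0-1, 11-00-, 110-00, 1100--, 111110

00111-, 011100, 1-0001, 1-1000, 100-01, 1001-1, 10011-, 110-00, 111110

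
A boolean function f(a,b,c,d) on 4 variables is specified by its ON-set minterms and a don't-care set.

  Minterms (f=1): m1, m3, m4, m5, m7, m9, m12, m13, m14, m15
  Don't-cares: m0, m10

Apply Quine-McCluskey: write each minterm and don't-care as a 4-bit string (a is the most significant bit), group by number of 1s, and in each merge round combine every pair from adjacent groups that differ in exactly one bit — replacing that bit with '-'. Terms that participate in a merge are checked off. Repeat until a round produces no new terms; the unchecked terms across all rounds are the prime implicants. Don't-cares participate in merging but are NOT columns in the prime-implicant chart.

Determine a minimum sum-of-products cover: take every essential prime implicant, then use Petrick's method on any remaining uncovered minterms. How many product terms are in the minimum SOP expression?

4

Round 0: 0000✓ 0001✓ 0011✓ 0100✓ 0101✓ 0111✓ 1001✓ 1010✓ 1100✓ 1101✓ 1110✓ 1111✓
Round 1: -001✓ -100✓ -101✓ -111✓ 0-00✓ 0-01✓ 0-11✓ 00-1✓ 000-✓ 01-1✓ 010-✓ 1-01✓ 1-10 11-0✓ 11-1✓ 110-✓ 111-✓
Round 2: --01 -1-1 -10- 0--1 0-0- 11--
PIs = {--01, -1-1, -10-, 0--1, 0-0-, 1-10, 11--}
Coverage chart:
  m1: --01,0--1,0-0-
  m3: 0--1 ←essential
  m4: -10-,0-0-
  m5: --01,-1-1,-10-,0--1,0-0-
  m7: -1-1,0--1
  m9: --01 ←essential
  m12: -10-,11--
  m13: --01,-1-1,-10-,11--
  m14: 1-10,11--
  m15: -1-1,11--
Essential: --01, 0--1
Petrick residual → -10-, 11--
Min cover (4 terms): c'd + bc' + a'd + ab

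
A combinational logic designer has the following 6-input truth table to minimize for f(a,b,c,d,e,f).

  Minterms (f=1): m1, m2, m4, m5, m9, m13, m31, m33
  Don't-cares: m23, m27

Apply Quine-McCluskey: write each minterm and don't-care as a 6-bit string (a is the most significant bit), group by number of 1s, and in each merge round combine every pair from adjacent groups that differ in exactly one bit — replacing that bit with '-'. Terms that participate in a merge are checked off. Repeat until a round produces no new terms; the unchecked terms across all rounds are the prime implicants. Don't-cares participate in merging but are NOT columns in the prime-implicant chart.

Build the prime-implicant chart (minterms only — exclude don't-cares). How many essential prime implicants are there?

4

size-2^0 implicants → 000001(✓)  000010  000100(✓)  000101(✓)  001001(✓)  001101(✓)  010111(✓)  011011(✓)  011111(✓)  100001(✓)
size-2^1 implicants → -00001  00-001(✓)  00-101(✓)  000-01(✓)  00010-  001-01(✓)  01-111  011-11
size-2^2 implicants → 00--01
Unchecked terms (primes): -00001, 00--01, 000010, 00010-, 01-111, 011-11
Minterm coverage:
  m1 ⊆ -00001,00--01
  m2 ⊆ 000010 [E]
  m4 ⊆ 00010- [E]
  m5 ⊆ 00--01,00010-
  m9 ⊆ 00--01 [E]
  m13 ⊆ 00--01 [E]
  m31 ⊆ 01-111,011-11
  m33 ⊆ -00001 [E]
E = {-00001, 00--01, 000010, 00010-}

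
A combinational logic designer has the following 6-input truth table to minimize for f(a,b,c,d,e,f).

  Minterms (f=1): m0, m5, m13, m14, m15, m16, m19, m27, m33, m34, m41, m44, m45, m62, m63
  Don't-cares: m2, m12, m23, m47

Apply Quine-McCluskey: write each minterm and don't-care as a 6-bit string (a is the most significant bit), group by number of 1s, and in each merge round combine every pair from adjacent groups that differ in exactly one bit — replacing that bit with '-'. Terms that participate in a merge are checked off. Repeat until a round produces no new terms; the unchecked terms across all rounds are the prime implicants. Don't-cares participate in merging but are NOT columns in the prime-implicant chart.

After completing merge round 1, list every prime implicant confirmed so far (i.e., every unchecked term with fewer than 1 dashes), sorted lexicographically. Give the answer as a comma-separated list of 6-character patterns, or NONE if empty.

NONE

Round 0: 000000✓ 000010✓ 000101✓ 001100✓ 001101✓ 001110✓ 001111✓ 010000✓ 010011✓ 010111✓ 011011✓ 100001✓ 100010✓ 101001✓ 101100✓ 101101✓ 101111✓ 111110✓ 111111✓
Round 1: -00010 -01100✓ -01101✓ -01111✓ 0-0000 00-101 0000-0 0011-0✓ 0011-1✓ 00110-✓ 00111-✓ 01-011 010-11 1-1111 10-001 101-01 1011-1✓ 10110-✓ 11111-
Round 2: -011-1 -0110- 0011--
PIs = {-00010, -011-1, -0110-, 0-0000, 00-101, 0000-0, 0011--, 01-011, 010-11, 1-1111, 10-001, 101-01, 11111-}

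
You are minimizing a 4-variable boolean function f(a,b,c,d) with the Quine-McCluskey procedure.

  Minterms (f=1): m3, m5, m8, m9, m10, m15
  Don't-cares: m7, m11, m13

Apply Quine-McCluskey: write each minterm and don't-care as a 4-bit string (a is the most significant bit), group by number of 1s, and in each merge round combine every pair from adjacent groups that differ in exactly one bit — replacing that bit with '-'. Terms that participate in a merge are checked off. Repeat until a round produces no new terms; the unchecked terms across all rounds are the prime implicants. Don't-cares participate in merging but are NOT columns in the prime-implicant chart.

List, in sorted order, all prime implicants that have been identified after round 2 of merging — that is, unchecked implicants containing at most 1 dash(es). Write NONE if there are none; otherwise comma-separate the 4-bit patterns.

NONE

Round 0: 0011✓ 0101✓ 0111✓ 1000✓ 1001✓ 1010✓ 1011✓ 1101✓ 1111✓
Round 1: -011✓ -101✓ -111✓ 0-11✓ 01-1✓ 1-01✓ 1-11✓ 10-0✓ 10-1✓ 100-✓ 101-✓ 11-1✓
Round 2: --11 -1-1 1--1 10--
PIs = {--11, -1-1, 1--1, 10--}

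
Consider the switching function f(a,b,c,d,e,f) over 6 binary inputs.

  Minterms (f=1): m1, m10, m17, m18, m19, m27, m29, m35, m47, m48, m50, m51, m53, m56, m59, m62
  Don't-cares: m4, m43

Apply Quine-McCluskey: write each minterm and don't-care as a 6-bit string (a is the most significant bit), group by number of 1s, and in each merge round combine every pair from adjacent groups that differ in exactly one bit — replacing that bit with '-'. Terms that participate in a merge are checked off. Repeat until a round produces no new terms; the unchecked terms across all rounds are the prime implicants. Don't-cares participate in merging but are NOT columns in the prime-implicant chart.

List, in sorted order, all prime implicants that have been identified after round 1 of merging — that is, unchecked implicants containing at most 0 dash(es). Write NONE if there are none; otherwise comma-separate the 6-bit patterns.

Round 0: 000001✓ 000100 001010 010001✓ 010010✓ 010011✓ 011011✓ 011101 100011✓ 101011✓ 101111✓ 110000✓ 110010✓ 110011✓ 110101 111000✓ 111011✓ 111110
Round 1: -10010✓ -10011✓ -11011✓ 0-0001 01-011✓ 0100-1 01001-✓ 1-0011✓ 1-1011✓ 10-011✓ 101-11 11-000 11-011✓ 1100-0 11001-✓
Round 2: -1-011 -1001- 1--011
PIs = {-1-011, -1001-, 0-0001, 000100, 001010, 0100-1, 011101, 1--011, 101-11, 11-000, 1100-0, 110101, 111110}

000100, 001010, 011101, 110101, 111110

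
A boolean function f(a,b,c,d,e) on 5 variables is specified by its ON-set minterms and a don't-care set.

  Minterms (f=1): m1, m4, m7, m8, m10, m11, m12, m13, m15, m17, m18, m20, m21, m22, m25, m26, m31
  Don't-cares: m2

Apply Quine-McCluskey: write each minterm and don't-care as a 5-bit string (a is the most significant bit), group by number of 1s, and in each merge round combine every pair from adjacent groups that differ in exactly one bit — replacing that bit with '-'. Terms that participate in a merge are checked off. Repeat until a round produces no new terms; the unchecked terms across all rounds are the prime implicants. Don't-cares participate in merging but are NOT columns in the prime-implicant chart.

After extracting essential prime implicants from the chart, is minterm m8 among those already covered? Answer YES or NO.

Round 0: 00001✓ 00010✓ 00100✓ 00111✓ 01000✓ 01010✓ 01011✓ 01100✓ 01101✓ 01111✓ 10001✓ 10010✓ 10100✓ 10101✓ 10110✓ 11001✓ 11010✓ 11111✓
Round 1: -0001 -0010✓ -0100 -1010✓ -1111 0-010✓ 0-100 0-111 01-00 01-11 010-0 0101- 011-1 0110- 1-001 1-010✓ 10-01 10-10 101-0 1010-
Round 2: --010
PIs = {--010, -0001, -0100, -1111, 0-100, 0-111, 01-00, 01-11, 010-0, 0101-, 011-1, 0110-, 1-001, 10-01, 10-10, 101-0, 1010-}
Coverage chart:
  m1: -0001 ←essential
  m4: -0100,0-100
  m7: 0-111 ←essential
  m8: 01-00,010-0
  m10: --010,010-0,0101-
  m11: 01-11,0101-
  m12: 0-100,01-00,0110-
  m13: 011-1,0110-
  m15: -1111,0-111,01-11,011-1
  m17: -0001,1-001,10-01
  m18: --010,10-10
  m20: -0100,101-0,1010-
  m21: 10-01,1010-
  m22: 10-10,101-0
  m25: 1-001 ←essential
  m26: --010 ←essential
  m31: -1111 ←essential
Essential: --010, -0001, -1111, 0-111, 1-001

NO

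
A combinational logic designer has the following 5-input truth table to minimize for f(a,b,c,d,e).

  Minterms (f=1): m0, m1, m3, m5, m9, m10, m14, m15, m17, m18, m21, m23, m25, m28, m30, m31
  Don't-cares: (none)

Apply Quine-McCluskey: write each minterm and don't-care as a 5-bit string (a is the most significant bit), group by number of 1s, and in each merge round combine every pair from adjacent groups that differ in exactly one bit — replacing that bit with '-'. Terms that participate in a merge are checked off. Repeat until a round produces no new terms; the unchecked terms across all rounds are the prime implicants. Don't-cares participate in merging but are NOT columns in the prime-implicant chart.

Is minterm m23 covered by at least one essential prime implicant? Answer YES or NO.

size-2^0 implicants → 00000(✓)  00001(✓)  00011(✓)  00101(✓)  01001(✓)  01010(✓)  01110(✓)  01111(✓)  10001(✓)  10010  10101(✓)  10111(✓)  11001(✓)  11100(✓)  11110(✓)  11111(✓)
size-2^1 implicants → -0001(✓)  -0101(✓)  -1001(✓)  -1110(✓)  -1111(✓)  0-001(✓)  00-01(✓)  000-1  0000-  01-10  0111-(✓)  1-001(✓)  1-111  10-01(✓)  101-1  111-0  1111-(✓)
size-2^2 implicants → --001  -0-01  -111-
Unchecked terms (primes): --001, -0-01, -111-, 000-1, 0000-, 01-10, 1-111, 10010, 101-1, 111-0
Minterm coverage:
  m0 ⊆ 0000- [E]
  m1 ⊆ --001,-0-01,000-1,0000-
  m3 ⊆ 000-1 [E]
  m5 ⊆ -0-01 [E]
  m9 ⊆ --001 [E]
  m10 ⊆ 01-10 [E]
  m14 ⊆ -111-,01-10
  m15 ⊆ -111- [E]
  m17 ⊆ --001,-0-01
  m18 ⊆ 10010 [E]
  m21 ⊆ -0-01,101-1
  m23 ⊆ 1-111,101-1
  m25 ⊆ --001 [E]
  m28 ⊆ 111-0 [E]
  m30 ⊆ -111-,111-0
  m31 ⊆ -111-,1-111
E = {--001, -0-01, -111-, 000-1, 0000-, 01-10, 10010, 111-0}

NO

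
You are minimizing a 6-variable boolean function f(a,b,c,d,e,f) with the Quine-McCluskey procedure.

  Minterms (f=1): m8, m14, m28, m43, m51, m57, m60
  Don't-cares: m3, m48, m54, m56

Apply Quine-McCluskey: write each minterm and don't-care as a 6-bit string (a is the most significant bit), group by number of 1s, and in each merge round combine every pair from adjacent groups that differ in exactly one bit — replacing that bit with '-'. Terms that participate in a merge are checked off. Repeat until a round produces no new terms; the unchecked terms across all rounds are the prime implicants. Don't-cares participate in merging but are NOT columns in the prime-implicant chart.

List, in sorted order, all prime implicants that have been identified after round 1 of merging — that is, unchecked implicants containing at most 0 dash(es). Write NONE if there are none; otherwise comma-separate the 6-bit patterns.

Round 0: 000011 001000 001110 011100✓ 101011 110000✓ 110011 110110 111000✓ 111001✓ 111100✓
Round 1: -11100 11-000 111-00 11100-
PIs = {-11100, 000011, 001000, 001110, 101011, 11-000, 110011, 110110, 111-00, 11100-}

000011, 001000, 001110, 101011, 110011, 110110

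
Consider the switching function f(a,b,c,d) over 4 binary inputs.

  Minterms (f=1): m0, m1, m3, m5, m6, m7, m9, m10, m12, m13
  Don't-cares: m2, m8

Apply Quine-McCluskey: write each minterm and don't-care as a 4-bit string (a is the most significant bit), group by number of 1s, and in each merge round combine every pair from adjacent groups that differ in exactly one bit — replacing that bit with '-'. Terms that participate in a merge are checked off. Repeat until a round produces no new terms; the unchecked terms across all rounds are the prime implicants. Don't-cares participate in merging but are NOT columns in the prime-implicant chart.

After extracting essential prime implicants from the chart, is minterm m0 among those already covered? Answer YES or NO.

Round 0: 0000✓ 0001✓ 0010✓ 0011✓ 0101✓ 0110✓ 0111✓ 1000✓ 1001✓ 1010✓ 1100✓ 1101✓
Round 1: -000✓ -001✓ -010✓ -101✓ 0-01✓ 0-10✓ 0-11✓ 00-0✓ 00-1✓ 000-✓ 001-✓ 01-1✓ 011-✓ 1-00✓ 1-01✓ 10-0✓ 100-✓ 110-✓
Round 2: --01 -0-0 -00- 0--1 0-1- 00-- 1-0-
PIs = {--01, -0-0, -00-, 0--1, 0-1-, 00--, 1-0-}
Coverage chart:
  m0: -0-0,-00-,00--
  m1: --01,-00-,0--1,00--
  m3: 0--1,0-1-,00--
  m5: --01,0--1
  m6: 0-1- ←essential
  m7: 0--1,0-1-
  m9: --01,-00-,1-0-
  m10: -0-0 ←essential
  m12: 1-0- ←essential
  m13: --01,1-0-
Essential: -0-0, 0-1-, 1-0-

YES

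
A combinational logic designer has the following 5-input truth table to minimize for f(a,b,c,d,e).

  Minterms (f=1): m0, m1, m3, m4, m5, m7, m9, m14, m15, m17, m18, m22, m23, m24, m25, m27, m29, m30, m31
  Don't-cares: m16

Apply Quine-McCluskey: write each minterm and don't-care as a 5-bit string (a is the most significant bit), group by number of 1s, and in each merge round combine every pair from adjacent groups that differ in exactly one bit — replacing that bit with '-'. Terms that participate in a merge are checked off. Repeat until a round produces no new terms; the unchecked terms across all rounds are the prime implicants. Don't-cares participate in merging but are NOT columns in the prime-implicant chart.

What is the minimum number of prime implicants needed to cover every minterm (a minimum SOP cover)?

size-2^0 implicants → 00000(✓)  00001(✓)  00011(✓)  00100(✓)  00101(✓)  00111(✓)  01001(✓)  01110(✓)  01111(✓)  10000(✓)  10001(✓)  10010(✓)  10110(✓)  10111(✓)  11000(✓)  11001(✓)  11011(✓)  11101(✓)  11110(✓)  11111(✓)
size-2^1 implicants → -0000(✓)  -0001(✓)  -0111(✓)  -1001(✓)  -1110(✓)  -1111(✓)  0-001(✓)  0-111(✓)  00-00(✓)  00-01(✓)  00-11(✓)  000-1(✓)  0000-(✓)  001-1(✓)  0010-(✓)  0111-(✓)  1-000(✓)  1-001(✓)  1-110(✓)  1-111(✓)  10-10  100-0  1000-(✓)  1011-(✓)  11-01(✓)  11-11(✓)  110-1(✓)  1100-(✓)  111-1(✓)  1111-(✓)
size-2^2 implicants → --001  --111  -000-  -111-  00--1  00-0-  1-00-  1-11-  11--1
Unchecked terms (primes): --001, --111, -000-, -111-, 00--1, 00-0-, 1-00-, 1-11-, 10-10, 100-0, 11--1
Minterm coverage:
  m0 ⊆ -000-,00-0-
  m1 ⊆ --001,-000-,00--1,00-0-
  m3 ⊆ 00--1 [E]
  m4 ⊆ 00-0- [E]
  m5 ⊆ 00--1,00-0-
  m7 ⊆ --111,00--1
  m9 ⊆ --001 [E]
  m14 ⊆ -111- [E]
  m15 ⊆ --111,-111-
  m17 ⊆ --001,-000-,1-00-
  m18 ⊆ 10-10,100-0
  m22 ⊆ 1-11-,10-10
  m23 ⊆ --111,1-11-
  m24 ⊆ 1-00- [E]
  m25 ⊆ --001,1-00-,11--1
  m27 ⊆ 11--1 [E]
  m29 ⊆ 11--1 [E]
  m30 ⊆ -111-,1-11-
  m31 ⊆ --111,-111-,1-11-,11--1
E = {--001, -111-, 00--1, 00-0-, 1-00-, 11--1}
Petrick residual → --111, 10-10
Cover = c'd'e + cde + bcd + a'b'e + a'b'd' + ac'd' + ab'de' + abe  |cover|=8

8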